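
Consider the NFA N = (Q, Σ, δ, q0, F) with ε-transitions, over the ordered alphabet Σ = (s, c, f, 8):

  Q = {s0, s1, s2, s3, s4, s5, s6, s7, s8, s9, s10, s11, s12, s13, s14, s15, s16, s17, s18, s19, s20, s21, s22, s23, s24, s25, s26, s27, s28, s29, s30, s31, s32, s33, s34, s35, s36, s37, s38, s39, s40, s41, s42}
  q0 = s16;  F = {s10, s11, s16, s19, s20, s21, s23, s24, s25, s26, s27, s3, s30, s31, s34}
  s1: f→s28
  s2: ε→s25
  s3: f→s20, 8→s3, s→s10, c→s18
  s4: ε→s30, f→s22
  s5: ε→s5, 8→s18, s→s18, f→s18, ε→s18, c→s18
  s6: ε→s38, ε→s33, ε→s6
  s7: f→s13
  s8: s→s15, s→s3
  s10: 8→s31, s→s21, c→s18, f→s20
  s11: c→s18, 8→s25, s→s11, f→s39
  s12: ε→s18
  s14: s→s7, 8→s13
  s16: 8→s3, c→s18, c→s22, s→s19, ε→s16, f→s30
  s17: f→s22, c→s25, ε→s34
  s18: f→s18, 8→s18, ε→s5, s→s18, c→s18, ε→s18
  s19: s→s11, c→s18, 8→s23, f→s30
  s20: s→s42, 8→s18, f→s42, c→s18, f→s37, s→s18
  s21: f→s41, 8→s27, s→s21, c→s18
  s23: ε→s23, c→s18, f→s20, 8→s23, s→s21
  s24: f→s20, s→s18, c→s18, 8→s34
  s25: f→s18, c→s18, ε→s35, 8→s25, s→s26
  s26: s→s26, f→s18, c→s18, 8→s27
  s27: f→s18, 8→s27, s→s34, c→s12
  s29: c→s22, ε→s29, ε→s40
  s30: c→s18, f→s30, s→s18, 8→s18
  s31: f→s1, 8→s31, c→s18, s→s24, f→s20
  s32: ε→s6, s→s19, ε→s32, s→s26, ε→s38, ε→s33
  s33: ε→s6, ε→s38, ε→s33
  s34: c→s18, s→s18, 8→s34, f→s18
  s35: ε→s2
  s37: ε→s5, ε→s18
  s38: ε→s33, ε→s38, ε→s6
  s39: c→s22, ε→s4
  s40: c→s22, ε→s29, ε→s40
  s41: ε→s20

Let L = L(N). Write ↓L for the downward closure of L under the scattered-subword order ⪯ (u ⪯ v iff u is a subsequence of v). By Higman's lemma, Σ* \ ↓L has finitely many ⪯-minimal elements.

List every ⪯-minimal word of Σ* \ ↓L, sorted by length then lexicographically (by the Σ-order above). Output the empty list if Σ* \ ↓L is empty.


A = [c, fs, f8, 8ff, ss8f, 8s8ss].

|Q|=43, |F|=15, |δ|=119 (33 ε).
min D↑ (16 st, q0=0, F={2}): 0:s→1,c→2,f→3,8→4 1:s→5,c→2,f→3,8→6 2:s→2,c→2,f→2,8→2 3:s→2,c→2,f→3,8→2 4:s→7,c→2,f→8,8→4 5:s→5,c→2,f→3,8→9 6:s→10,c→2,f→8,8→6 7:s→10,c→2,f→8,8→11 8:s→2,c→2,f→2,8→2 9:s→12,c→2,f→2,8→9 10:s→10,c→2,f→8,8→13 11:s→14,c→2,f→8,8→11 12:s→12,c→2,f→2,8→13 13:s→15,c→2,f→2,8→13 14:s→2,c→2,f→8,8→15 15:s→2,c→2,f→2,8→15 [Hopcroft].
'c': run [28, 4] end={s12,s18,s22,s5} ∉↓L; 1/1 deletions ∈↓L.
'fs': |S_i|=[28, 12, 3] end={s18,s42,s5} ∉↓L; 2/2 del acc.
'f8': |S_i|=[28, 12, 2] end={s18,s5} rej; 2/2 single-dels accept.
'8ff': N↓-sim [28, 21, 8, 5] end={s18,s28,s37,s42,s5} — reject; 3/3 single-dels accept.
'ss8f': run [28, 26, 20, 9, 2] end={s18,s5} rej; 4/4 deletions ∈↓L.
'8s8ss': run [28, 21, 16, 12, 7, 3] end={s18,s42,s5} — reject; 5/5 single-dels accept.
6 minimals (antichain).


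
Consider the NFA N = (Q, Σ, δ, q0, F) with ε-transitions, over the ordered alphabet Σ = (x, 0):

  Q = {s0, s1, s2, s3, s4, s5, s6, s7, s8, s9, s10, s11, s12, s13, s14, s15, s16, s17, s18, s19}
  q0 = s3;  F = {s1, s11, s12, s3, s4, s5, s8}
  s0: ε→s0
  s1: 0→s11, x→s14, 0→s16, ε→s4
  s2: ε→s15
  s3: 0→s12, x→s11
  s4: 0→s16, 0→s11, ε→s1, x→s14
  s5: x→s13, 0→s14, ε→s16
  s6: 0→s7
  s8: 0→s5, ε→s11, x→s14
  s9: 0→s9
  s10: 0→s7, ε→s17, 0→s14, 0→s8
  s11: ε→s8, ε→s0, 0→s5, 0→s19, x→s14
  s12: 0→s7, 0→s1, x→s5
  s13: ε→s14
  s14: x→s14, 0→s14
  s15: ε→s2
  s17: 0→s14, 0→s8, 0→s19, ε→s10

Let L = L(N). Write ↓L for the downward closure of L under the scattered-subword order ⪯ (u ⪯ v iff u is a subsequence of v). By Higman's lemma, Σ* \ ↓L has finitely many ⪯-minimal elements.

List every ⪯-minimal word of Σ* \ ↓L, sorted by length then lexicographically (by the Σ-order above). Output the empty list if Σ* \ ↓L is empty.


A = [xx, x00, 0x0, 00x, 00000].

|Q|=20, |F|=7, |δ|=40 (12 ε).
min D↑ (6 st, q0=0, F={3}): 0:x→1,0→2 1:x→3,0→4 2:x→4,0→5 3:x→3,0→3 4:x→3,0→3 5:x→3,0→1 [Hopcroft].
'xx': run [13, 8, 2] end={s13,s14} rej; 2/2 del acc.
'x00': N↓-sim [13, 8, 5, 1] end={s14} ∉↓L; 3/3 deletions ∈↓L.
'0x0': run [13, 12, 4, 1] end={s14} rej; 3/3 single-dels accept.
'00x': N↓-sim [13, 12, 11, 2] end={s13,s14} rej; 3/3 del acc.
'00000': run [13, 12, 11, 8, 5, 1] end={s14} rej; 5/5 del acc.
5 words, ⪯-incomp.


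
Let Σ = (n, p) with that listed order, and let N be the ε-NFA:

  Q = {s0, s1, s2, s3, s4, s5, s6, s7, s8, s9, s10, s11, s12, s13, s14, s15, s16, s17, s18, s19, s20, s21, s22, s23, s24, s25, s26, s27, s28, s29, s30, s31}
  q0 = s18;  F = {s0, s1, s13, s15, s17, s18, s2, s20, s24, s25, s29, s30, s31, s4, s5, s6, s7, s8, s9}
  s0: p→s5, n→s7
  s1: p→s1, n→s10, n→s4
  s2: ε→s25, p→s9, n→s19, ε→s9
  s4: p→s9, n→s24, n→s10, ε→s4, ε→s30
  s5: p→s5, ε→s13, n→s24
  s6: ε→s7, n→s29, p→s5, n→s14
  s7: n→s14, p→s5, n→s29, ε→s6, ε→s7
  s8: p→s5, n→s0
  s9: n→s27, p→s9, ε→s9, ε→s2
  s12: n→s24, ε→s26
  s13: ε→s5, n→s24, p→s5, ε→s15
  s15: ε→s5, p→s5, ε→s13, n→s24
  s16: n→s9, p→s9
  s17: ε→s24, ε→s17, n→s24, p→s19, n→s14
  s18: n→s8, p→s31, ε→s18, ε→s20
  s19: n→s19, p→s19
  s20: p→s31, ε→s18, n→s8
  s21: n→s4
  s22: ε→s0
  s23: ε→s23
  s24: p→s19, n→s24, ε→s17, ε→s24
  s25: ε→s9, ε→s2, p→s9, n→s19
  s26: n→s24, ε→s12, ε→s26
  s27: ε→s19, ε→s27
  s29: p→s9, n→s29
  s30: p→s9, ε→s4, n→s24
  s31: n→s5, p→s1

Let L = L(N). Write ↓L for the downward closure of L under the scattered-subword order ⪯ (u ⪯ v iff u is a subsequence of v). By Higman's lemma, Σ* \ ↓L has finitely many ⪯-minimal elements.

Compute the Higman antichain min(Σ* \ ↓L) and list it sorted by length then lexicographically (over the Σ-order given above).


|Q|=32, |F|=19, |δ|=81 (31 ε).
min D↑ (12 st, q0=0, F={10}): 0:n→1,p→2 1:n→3,p→4 2:n→4,p→5 3:n→6,p→4 4:n→7,p→4 5:n→8,p→5 6:n→9,p→4 7:n→7,p→10 8:n→7,p→11 9:n→9,p→11 10:n→10,p→10 11:n→10,p→11 (ε-aug+det+¬).
'npnp': |S_i|=[23, 19, 11, 5, 1] end={s19} rej; 4/4 single-dels accept.
'pnnp': |S_i|=[23, 16, 14, 6, 1] end={s19} — reject; 4/4 del acc.
'ppnpn': |S_i|=[23, 16, 15, 11, 5, 2] end={s19,s27} — reject; 5/5 deletions ∈↓L.
'nnnnpn': N↓-sim [23, 19, 16, 14, 9, 5, 2] end={s19,s27} — reject; 6/6 single-dels accept.
4 words, ⪯-incomp.

A = [npnp, pnnp, ppnpn, nnnnpn].


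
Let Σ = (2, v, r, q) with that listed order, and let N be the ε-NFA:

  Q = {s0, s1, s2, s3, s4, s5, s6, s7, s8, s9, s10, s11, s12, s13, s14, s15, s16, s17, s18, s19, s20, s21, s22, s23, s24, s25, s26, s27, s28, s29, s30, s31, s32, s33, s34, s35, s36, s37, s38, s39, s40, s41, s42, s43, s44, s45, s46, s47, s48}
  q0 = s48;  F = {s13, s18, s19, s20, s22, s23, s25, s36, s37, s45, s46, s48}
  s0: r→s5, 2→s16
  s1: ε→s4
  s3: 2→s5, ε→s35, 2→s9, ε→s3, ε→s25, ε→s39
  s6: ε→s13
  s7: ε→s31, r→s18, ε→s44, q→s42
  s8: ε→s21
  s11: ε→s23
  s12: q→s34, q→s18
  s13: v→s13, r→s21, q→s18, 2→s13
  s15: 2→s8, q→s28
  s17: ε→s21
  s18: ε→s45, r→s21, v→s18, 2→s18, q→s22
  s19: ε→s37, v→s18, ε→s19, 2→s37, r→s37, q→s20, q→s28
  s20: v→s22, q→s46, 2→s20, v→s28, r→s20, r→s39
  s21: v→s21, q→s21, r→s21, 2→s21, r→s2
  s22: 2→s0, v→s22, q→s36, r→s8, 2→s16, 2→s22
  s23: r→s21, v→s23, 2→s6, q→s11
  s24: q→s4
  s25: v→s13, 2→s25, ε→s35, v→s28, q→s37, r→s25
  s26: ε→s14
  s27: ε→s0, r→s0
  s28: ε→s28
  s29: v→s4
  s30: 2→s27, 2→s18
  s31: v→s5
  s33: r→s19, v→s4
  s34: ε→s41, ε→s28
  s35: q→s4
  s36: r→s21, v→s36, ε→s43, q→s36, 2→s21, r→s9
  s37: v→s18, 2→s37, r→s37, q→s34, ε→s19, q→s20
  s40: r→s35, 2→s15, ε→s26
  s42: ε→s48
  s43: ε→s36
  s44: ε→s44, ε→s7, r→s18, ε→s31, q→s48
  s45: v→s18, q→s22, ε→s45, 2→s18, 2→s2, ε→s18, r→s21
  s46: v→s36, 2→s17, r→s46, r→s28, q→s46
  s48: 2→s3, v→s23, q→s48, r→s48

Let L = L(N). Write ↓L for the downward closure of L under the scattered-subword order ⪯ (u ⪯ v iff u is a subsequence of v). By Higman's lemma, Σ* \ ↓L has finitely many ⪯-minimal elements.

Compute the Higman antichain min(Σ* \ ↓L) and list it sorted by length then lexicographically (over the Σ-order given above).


|Q|=49, |F|=12, |δ|=116 (30 ε).
min D↑ (11 st, q0=0, F={5}): 0:2→1,v→2,r→0,q→0 1:2→1,v→3,r→1,q→4 2:2→3,v→2,r→5,q→2 3:2→3,v→3,r→5,q→6 4:2→4,v→6,r→4,q→7 5:2→5,v→5,r→5,q→5 6:2→6,v→6,r→5,q→8 7:2→7,v→8,r→7,q→9 8:2→8,v→8,r→5,q→10 9:2→5,v→10,r→9,q→9 10:2→5,v→10,r→5,q→10 (ε-aug+det+¬).
'vr': N↓-sim [30, 17, 5] end={s2,s21,s5,s8,s9} ∉↓L; 2/2 single-dels accept.
'2qqq2': run [30, 27, 22, 17, 8, 3] end={s17,s2,s21} rej; 5/5 del acc.
2 words, ⪯-incomp.

Antichain: [vr, 2qqq2].


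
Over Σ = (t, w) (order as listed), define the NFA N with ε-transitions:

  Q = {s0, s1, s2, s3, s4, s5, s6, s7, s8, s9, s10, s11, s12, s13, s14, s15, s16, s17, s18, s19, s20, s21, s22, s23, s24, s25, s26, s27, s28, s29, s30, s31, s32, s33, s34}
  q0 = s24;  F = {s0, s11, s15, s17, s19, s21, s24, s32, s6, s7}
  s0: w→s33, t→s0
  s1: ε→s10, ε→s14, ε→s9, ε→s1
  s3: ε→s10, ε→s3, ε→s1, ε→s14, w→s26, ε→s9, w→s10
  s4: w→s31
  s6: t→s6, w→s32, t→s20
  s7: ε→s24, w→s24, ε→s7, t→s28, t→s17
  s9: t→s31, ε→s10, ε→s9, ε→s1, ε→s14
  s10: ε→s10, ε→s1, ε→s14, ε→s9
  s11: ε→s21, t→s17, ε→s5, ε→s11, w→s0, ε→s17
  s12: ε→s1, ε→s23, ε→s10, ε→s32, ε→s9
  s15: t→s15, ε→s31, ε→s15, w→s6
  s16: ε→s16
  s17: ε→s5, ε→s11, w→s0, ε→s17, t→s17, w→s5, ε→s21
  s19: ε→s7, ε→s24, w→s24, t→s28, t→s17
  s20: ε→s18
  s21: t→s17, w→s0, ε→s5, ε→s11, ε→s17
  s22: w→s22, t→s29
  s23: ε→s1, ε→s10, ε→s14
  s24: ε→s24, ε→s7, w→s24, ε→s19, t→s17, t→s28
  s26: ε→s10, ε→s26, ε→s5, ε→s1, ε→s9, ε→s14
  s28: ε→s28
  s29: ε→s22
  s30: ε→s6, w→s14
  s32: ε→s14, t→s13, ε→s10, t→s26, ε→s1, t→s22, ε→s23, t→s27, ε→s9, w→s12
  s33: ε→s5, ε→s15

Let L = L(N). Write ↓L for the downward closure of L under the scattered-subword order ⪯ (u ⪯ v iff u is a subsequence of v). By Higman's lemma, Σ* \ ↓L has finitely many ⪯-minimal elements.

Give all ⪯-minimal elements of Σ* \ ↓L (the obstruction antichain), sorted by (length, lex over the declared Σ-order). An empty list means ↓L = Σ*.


|Q|=35, |F|=10, |δ|=98 (63 ε).
min D↑ (7 st, q0=0, F={6}): 0:t→1,w→0 1:t→1,w→2 2:t→2,w→3 3:t→3,w→4 4:t→4,w→5 5:t→6,w→5 6:t→6,w→6 (ε-aug+det+¬).
'twwwwt': |S_i|=[27, 24, 20, 19, 17, 14, 11] end={s1,s10,s13,s14,s22,s26,s27,s29,s31,s5,s9} rej; 6/6 del acc.
1 words, ⪯-incomp.

A = [twwwwt].


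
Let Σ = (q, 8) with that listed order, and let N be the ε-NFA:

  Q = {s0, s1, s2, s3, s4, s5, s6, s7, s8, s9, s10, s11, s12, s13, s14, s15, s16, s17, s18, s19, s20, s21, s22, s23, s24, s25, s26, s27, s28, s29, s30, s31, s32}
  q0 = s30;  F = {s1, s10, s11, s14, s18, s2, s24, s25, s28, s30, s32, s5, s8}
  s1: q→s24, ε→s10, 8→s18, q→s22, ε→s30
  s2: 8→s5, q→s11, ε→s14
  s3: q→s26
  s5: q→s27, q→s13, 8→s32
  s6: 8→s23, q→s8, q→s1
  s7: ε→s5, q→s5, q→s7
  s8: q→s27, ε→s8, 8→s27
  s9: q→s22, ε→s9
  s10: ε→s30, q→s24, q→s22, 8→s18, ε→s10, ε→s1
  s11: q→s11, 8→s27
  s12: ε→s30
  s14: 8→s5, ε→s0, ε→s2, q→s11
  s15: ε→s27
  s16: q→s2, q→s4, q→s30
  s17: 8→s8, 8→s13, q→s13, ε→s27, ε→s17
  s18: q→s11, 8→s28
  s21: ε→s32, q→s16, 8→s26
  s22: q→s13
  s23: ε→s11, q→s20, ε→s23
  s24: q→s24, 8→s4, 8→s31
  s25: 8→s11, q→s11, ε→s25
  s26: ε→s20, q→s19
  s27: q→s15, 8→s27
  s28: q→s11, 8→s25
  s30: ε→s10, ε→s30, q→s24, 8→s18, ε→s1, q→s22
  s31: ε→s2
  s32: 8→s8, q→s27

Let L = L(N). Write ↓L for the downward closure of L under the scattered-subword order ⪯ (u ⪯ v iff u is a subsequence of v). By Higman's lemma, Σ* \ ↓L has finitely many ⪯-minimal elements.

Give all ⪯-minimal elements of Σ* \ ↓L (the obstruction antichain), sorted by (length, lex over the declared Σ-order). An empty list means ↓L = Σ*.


A = [8q8, q88q, 88888].

|Q|=33, |F|=13, |δ|=75 (24 ε).
min D↑ (11 st, q0=0, F={7}): 0:q→1,8→2 1:q→1,8→3 2:q→4,8→5 3:q→4,8→6 4:q→4,8→7 5:q→4,8→8 6:q→7,8→9 7:q→7,8→7 8:q→4,8→4 9:q→7,8→10 10:q→7,8→7 [Hopcroft].
'8q8': run [20, 15, 4, 2] end={s15,s27} rej; 3/3 deletions ∈↓L.
'q88q': N↓-sim [20, 14, 12, 6, 3] end={s13,s15,s27} rej; 4/4 single-dels accept.
'88888': |S_i|=[20, 15, 9, 6, 4, 2] end={s15,s27} — reject; 5/5 deletions ∈↓L.
3 words, ⪯-incomp.


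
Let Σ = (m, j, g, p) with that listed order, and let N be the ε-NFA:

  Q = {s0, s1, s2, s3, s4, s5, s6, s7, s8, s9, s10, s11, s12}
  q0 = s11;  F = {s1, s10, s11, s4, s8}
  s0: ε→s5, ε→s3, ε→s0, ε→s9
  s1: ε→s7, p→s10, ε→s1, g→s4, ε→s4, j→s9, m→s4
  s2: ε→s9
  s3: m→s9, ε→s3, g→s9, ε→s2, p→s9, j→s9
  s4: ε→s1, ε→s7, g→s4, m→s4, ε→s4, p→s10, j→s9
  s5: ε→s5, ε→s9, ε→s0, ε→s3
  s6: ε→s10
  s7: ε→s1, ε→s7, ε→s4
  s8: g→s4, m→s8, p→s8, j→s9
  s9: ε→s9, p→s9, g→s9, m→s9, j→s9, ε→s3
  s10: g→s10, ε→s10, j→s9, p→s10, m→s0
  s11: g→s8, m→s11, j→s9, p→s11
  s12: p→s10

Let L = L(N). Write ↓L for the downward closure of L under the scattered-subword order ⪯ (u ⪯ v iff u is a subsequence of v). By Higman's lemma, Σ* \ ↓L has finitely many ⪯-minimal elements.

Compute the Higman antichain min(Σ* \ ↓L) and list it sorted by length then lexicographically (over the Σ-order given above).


|Q|=13, |F|=5, |δ|=53 (24 ε).
min D↑ (5 st, q0=0, F={1}): 0:m→0,j→1,g→2,p→0 1:m→1,j→1,g→1,p→1 2:m→2,j→1,g→3,p→2 3:m→3,j→1,g→3,p→4 4:m→1,j→1,g→4,p→4 (ε-aug+det+¬).
'j': N↓-sim [11, 3] end={s2,s3,s9} ∉↓L; 1/1 single-dels accept.
'ggpm': run [11, 10, 9, 6, 5] end={s0,s2,s3,s5,s9} — reject; 4/4 deletions ∈↓L.
2 obstructions.

A = [j, ggpm].


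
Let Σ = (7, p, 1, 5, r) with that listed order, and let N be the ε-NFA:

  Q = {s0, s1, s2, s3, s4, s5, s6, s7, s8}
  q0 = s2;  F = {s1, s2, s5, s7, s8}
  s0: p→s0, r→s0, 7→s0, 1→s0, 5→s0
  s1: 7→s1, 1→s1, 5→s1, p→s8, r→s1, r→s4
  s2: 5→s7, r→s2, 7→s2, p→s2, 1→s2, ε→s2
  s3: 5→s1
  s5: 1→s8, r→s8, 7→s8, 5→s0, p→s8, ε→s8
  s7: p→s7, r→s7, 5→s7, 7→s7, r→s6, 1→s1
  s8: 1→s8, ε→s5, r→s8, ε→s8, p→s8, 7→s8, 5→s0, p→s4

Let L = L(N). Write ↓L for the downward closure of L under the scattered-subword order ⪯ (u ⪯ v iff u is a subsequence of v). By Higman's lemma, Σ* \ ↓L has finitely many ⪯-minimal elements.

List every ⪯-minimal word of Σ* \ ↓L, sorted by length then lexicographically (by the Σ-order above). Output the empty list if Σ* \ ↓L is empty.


A = [51p5].

|Q|=9, |F|=5, |δ|=38 (4 ε).
min D↑ (5 st, q0=0, F={4}): 0:7→0,p→0,1→0,5→1,r→0 1:7→1,p→1,1→2,5→1,r→1 2:7→2,p→3,1→2,5→2,r→2 3:7→3,p→3,1→3,5→4,r→3 4:7→4,p→4,1→4,5→4,r→4 (ε-aug+det+¬).
'51p5': run [8, 7, 5, 4, 1] end={s0} ∉↓L; 4/4 single-dels accept.
1 obstructions.


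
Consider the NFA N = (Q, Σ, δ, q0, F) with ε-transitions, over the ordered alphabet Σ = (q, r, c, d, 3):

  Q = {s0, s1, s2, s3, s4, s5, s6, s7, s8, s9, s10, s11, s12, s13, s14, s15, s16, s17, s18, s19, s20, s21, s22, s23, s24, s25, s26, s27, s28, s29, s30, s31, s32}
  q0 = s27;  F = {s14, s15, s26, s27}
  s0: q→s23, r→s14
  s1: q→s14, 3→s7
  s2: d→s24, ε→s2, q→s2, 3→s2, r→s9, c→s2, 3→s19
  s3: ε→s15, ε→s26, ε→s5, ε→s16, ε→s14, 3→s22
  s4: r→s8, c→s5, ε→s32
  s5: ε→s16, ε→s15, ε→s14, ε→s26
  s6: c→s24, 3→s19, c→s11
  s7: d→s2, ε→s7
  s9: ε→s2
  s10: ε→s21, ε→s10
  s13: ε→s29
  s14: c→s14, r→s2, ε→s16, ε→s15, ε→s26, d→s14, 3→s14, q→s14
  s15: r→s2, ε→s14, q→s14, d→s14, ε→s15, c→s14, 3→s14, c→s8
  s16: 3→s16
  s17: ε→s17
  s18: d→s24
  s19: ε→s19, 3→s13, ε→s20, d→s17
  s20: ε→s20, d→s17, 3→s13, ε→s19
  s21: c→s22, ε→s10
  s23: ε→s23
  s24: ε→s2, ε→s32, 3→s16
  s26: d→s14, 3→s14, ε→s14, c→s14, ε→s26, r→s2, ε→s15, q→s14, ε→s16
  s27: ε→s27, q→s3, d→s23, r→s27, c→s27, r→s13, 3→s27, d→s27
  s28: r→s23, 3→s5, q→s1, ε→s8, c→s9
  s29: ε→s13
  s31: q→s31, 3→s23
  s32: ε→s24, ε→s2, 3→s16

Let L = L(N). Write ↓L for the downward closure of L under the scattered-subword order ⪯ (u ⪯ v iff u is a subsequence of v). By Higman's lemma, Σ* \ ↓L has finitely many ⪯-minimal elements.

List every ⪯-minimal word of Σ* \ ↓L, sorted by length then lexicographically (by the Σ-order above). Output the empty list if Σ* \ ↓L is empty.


|Q|=33, |F|=4, |δ|=94 (39 ε).
min D↑ (3 st, q0=0, F={2}): 0:q→1,r→0,c→0,d→0,3→0 1:q→1,r→2,c→1,d→1,3→1 2:q→2,r→2,c→2,d→2,3→2.
'qr': run [19, 17, 10] end={s13,s16,s17,s19,s2,s20,s24,s29,s32,s9} — reject; 2/2 deletions ∈↓L.
1 minimals (antichain).

min(Σ*\↓L) = [qr].


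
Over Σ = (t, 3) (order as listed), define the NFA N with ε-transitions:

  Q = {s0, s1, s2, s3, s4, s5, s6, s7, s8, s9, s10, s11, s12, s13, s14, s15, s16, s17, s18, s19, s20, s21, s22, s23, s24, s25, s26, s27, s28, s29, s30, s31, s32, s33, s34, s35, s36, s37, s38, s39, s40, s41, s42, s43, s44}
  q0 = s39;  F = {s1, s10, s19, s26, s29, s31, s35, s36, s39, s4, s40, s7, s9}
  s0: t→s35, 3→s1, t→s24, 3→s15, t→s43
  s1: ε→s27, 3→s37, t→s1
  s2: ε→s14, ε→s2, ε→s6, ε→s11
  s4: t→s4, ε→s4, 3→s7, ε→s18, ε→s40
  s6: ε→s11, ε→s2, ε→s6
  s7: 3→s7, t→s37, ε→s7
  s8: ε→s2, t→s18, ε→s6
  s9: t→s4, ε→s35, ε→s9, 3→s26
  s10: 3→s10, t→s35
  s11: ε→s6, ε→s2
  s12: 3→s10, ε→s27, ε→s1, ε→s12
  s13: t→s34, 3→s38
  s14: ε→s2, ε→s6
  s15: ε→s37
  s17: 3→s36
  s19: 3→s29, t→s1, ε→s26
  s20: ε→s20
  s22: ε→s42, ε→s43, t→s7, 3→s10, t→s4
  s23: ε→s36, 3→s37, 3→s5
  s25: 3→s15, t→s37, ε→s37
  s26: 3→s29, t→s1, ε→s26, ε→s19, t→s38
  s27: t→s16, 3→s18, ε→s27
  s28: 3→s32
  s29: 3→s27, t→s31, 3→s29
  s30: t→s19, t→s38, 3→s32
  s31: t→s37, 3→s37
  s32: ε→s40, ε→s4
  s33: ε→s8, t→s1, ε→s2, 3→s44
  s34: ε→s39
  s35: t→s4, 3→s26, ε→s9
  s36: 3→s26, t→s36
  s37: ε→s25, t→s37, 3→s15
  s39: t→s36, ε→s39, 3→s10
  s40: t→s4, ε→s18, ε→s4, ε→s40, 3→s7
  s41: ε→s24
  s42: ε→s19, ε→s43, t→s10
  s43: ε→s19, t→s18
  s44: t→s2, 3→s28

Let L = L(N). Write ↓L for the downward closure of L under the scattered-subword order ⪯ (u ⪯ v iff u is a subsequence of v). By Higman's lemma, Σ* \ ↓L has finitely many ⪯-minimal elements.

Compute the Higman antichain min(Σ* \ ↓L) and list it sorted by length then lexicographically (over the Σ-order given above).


|Q|=45, |F|=13, |δ|=107 (48 ε).
min D↑ (11 st, q0=0, F={8}): 0:t→1,3→2 1:t→1,3→3 2:t→4,3→2 3:t→5,3→6 4:t→7,3→3 5:t→5,3→8 6:t→9,3→6 7:t→7,3→10 8:t→8,3→8 9:t→8,3→8 10:t→8,3→10.
't3t3': |S_i|=[20, 18, 13, 9, 4] end={s15,s18,s25,s37} rej; 4/4 single-dels accept.
't33tt': N↓-sim [20, 18, 13, 9, 5, 3] end={s15,s25,s37} rej; 5/5 deletions ∈↓L.
'3tt3t': run [20, 18, 17, 12, 5, 3] end={s15,s25,s37} ∉↓L; 5/5 deletions ∈↓L.
3 minimals (antichain).

Antichain: [t3t3, t33tt, 3tt3t].


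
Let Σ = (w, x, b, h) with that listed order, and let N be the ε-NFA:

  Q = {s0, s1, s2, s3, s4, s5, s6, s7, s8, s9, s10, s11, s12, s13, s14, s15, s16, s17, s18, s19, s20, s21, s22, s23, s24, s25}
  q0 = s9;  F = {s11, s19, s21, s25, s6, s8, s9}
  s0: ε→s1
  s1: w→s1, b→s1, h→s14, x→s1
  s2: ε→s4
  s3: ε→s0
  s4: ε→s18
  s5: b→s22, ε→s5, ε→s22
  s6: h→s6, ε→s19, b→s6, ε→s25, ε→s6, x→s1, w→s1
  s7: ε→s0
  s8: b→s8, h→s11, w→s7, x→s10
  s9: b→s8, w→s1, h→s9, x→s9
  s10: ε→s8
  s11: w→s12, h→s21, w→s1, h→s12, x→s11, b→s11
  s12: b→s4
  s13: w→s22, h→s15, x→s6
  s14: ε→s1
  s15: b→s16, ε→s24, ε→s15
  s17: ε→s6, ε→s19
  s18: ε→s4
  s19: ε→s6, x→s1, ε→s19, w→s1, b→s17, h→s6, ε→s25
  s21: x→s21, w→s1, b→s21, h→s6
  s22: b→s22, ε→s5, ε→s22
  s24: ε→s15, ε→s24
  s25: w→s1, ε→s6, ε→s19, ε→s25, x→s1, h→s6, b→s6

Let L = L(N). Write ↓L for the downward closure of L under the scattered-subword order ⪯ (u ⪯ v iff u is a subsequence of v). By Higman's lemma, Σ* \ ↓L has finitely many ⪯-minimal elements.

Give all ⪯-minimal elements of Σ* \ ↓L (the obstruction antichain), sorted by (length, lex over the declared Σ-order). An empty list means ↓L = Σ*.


A = [w, bhhhx].

|Q|=26, |F|=7, |δ|=68 (27 ε).
min D↑ (6 st, q0=0, F={1}): 0:w→1,x→0,b→2,h→0 1:w→1,x→1,b→1,h→1 2:w→1,x→2,b→2,h→3 3:w→1,x→3,b→3,h→4 4:w→1,x→4,b→4,h→5 5:w→1,x→1,b→5,h→5.
'w': N↓-sim [16, 7] end={s0,s1,s12,s14,s18,s4,s7} ∉↓L; 1/1 del acc.
'bhhhx': |S_i|=[16, 15, 11, 10, 6, 2] end={s1,s14} — reject; 5/5 del acc.
2 obstructions.


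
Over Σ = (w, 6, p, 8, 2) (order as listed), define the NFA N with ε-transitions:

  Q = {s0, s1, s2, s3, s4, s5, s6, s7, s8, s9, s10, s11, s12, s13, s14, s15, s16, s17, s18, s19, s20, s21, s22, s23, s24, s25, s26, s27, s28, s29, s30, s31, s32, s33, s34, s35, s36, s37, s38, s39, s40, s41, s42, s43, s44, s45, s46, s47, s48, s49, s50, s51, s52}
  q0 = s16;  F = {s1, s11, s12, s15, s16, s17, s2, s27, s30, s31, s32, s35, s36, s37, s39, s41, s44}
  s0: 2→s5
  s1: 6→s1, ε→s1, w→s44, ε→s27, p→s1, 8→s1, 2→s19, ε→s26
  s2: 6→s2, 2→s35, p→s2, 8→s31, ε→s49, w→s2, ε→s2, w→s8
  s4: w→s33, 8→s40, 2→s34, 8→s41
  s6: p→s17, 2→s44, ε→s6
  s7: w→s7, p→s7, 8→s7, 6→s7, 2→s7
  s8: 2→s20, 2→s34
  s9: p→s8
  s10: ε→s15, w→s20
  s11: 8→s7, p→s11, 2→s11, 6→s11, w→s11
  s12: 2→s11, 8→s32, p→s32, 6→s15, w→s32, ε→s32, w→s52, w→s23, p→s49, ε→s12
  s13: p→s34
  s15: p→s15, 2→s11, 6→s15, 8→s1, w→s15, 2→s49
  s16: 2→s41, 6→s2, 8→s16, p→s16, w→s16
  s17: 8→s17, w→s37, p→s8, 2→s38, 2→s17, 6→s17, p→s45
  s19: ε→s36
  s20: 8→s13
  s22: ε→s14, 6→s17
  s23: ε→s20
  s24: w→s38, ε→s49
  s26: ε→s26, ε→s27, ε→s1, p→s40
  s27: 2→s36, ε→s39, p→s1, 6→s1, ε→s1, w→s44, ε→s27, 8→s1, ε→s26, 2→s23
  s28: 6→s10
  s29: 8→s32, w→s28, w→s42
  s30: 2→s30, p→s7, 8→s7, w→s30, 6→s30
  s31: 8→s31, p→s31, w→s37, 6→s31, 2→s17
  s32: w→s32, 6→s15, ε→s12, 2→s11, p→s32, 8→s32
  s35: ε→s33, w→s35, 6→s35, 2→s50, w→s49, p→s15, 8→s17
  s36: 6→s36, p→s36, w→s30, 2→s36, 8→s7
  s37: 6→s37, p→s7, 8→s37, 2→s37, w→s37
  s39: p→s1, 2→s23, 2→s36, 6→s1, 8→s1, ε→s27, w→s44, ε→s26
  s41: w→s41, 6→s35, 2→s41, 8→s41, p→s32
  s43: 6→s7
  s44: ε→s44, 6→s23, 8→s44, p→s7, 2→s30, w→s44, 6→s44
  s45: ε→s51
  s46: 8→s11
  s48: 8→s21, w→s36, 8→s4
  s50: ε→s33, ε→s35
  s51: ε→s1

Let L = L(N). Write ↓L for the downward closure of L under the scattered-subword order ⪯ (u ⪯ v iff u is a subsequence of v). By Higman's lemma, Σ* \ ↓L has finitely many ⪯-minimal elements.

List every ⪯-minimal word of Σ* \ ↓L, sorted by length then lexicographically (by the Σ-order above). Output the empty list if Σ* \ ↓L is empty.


|Q|=53, |F|=17, |δ|=155 (29 ε).
min D↑ (15 st, q0=0, F={10}): 0:w→0,6→1,p→0,8→0,2→2 1:w→1,6→1,p→1,8→3,2→4 2:w→2,6→4,p→5,8→2,2→2 3:w→6,6→3,p→3,8→3,2→7 4:w→4,6→4,p→8,8→7,2→4 5:w→5,6→8,p→5,8→5,2→9 6:w→6,6→6,p→10,8→6,2→6 7:w→6,6→7,p→11,8→7,2→7 8:w→8,6→8,p→8,8→11,2→9 9:w→9,6→9,p→9,8→10,2→9 10:w→10,6→10,p→10,8→10,2→10 11:w→12,6→11,p→11,8→11,2→13 12:w→12,6→12,p→10,8→12,2→14 13:w→14,6→13,p→13,8→10,2→13 14:w→14,6→14,p→10,8→10,2→14 [Hopcroft].
'68wp': |S_i|=[33, 28, 21, 8, 2] end={s34,s7} — reject; 4/4 single-dels accept.
'2p28': N↓-sim [33, 30, 23, 10, 3] end={s13,s34,s7} ∉↓L; 4/4 single-dels accept.
2 words, ⪯-incomp.

min(Σ*\↓L) = [68wp, 2p28].


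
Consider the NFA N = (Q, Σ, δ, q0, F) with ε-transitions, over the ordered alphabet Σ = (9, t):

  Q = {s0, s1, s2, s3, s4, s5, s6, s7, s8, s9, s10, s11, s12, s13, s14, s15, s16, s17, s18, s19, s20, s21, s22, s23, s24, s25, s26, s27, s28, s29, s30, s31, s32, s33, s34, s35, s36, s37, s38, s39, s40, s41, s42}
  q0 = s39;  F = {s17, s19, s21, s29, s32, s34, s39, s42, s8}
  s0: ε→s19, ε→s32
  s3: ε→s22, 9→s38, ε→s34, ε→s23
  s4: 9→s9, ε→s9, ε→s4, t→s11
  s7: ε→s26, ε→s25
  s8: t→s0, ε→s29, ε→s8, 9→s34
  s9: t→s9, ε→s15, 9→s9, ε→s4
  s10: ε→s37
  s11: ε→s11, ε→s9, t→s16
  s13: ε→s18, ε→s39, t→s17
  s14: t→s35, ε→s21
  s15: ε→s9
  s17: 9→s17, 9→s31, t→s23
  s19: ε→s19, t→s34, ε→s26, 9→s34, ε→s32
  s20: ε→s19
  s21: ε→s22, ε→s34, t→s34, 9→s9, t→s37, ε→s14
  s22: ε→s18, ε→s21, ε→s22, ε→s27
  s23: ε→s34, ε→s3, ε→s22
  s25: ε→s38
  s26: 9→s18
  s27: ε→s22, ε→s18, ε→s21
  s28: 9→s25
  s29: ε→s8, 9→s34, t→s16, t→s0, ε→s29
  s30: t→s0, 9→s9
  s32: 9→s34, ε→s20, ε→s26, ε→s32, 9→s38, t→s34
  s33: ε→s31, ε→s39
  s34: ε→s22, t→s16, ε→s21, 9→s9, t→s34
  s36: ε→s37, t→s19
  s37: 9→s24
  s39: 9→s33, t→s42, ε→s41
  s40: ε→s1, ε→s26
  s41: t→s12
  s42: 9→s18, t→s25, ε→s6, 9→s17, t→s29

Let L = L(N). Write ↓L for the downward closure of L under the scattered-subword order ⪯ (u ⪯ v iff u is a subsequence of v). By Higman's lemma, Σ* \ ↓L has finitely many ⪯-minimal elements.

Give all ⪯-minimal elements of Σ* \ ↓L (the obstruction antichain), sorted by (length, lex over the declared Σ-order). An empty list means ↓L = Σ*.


Antichain: [t9t9, tt99, tttt9].

|Q|=43, |F|=9, |δ|=92 (52 ε).
min D↑ (7 st, q0=0, F={6}): 0:9→0,t→1 1:9→2,t→3 2:9→2,t→4 3:9→4,t→5 4:9→6,t→4 5:9→4,t→4 6:9→6,t→6.
't9t9': N↓-sim [33, 30, 19, 17, 7] end={s11,s15,s16,s24,s38,s4,s9} ∉↓L; 4/4 del acc.
'tt99': run [33, 30, 25, 15, 6] end={s11,s15,s16,s24,s4,s9} ∉↓L; 4/4 deletions ∈↓L.
'tttt9': run [33, 30, 25, 20, 14, 6] end={s11,s15,s16,s24,s4,s9} rej; 5/5 del acc.
3 minimals (antichain).


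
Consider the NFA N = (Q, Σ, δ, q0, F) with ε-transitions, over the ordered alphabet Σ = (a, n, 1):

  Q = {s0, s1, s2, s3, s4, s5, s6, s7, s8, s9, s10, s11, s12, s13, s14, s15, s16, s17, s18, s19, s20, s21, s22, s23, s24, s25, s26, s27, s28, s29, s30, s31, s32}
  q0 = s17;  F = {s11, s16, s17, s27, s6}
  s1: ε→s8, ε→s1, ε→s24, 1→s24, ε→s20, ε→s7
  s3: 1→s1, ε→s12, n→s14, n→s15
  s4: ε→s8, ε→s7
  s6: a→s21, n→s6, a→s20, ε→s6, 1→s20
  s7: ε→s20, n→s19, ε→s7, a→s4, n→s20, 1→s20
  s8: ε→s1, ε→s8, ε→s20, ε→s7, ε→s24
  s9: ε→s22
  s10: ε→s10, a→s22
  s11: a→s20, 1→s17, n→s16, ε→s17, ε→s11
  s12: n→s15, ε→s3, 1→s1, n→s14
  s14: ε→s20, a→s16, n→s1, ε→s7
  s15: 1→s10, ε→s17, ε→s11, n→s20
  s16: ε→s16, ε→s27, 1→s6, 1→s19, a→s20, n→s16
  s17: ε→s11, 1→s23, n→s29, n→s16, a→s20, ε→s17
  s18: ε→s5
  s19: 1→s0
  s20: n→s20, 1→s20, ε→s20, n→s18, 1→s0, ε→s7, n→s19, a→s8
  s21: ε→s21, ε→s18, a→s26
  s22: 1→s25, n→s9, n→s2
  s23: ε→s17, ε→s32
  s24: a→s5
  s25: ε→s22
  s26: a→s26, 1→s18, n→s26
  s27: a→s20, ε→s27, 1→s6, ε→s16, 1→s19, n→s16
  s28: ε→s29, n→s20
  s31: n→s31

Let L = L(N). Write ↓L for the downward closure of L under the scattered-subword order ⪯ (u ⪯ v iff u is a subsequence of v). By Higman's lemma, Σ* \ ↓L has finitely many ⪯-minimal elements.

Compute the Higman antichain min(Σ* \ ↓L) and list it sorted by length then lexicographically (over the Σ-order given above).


|Q|=33, |F|=5, |δ|=92 (40 ε).
min D↑ (4 st, q0=0, F={1}): 0:a→1,n→2,1→0 1:a→1,n→1,1→1 2:a→1,n→2,1→3 3:a→1,n→3,1→1 [Hopcroft].
'a': |S_i|=[20, 12] end={s0,s1,s18,s19,s20,s21,s24,s26,s4,s5,s7,s8} ∉↓L; 1/1 deletions ∈↓L.
'n11': N↓-sim [20, 16, 13, 10] end={s0,s1,s18,s19,s20,s24,s4,s5,s7,s8} rej; 3/3 del acc.
2 minimals (antichain).

A = [a, n11].


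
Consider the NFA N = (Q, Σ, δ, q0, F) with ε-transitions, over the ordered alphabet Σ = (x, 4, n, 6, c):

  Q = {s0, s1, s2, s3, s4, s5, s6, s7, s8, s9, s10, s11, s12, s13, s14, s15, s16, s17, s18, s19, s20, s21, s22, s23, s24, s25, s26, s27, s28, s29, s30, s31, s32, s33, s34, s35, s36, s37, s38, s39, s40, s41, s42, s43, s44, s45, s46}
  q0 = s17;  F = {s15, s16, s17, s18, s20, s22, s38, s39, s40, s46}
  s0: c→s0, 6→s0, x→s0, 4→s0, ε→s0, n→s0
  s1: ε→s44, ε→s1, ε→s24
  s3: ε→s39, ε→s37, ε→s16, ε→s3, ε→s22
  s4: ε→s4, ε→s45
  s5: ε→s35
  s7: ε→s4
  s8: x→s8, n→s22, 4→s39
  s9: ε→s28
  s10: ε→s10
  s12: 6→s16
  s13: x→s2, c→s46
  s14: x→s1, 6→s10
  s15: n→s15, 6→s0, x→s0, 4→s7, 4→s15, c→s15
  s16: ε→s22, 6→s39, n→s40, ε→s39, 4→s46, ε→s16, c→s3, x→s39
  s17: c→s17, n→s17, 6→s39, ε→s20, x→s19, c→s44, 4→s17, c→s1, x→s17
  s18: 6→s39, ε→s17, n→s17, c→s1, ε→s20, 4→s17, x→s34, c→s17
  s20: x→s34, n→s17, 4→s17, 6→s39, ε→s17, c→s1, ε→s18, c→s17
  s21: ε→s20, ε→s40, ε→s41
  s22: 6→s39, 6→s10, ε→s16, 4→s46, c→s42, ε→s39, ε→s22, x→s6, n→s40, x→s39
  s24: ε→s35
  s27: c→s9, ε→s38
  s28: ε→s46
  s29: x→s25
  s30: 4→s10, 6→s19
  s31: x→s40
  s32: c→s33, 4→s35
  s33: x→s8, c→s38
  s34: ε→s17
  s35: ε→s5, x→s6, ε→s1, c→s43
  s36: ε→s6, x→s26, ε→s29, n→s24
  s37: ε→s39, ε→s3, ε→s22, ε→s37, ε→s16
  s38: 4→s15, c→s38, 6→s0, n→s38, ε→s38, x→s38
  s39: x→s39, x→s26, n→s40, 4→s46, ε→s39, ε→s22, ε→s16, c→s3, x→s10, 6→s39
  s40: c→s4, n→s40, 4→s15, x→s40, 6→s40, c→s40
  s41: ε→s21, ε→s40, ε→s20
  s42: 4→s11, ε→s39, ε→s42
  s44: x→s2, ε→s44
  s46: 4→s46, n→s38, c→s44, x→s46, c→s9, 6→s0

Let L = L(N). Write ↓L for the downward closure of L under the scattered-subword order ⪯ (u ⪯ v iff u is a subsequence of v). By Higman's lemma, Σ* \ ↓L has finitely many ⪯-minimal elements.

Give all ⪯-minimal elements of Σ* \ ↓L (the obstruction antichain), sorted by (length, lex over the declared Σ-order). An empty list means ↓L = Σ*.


|Q|=47, |F|=10, |δ|=142 (52 ε).
min D↑ (7 st, q0=0, F={5}): 0:x→0,4→0,n→0,6→1,c→0 1:x→1,4→2,n→3,6→1,c→1 2:x→2,4→2,n→4,6→5,c→2 3:x→3,4→6,n→3,6→3,c→3 4:x→4,4→6,n→4,6→5,c→4 5:x→5,4→5,n→5,6→5,c→5 6:x→5,4→6,n→6,6→5,c→6 [Hopcroft].
'646': run [32, 22, 12, 1] end={s0} — reject; 3/3 single-dels accept.
'6n4x': run [32, 22, 7, 5, 1] end={s0} rej; 4/4 single-dels accept.
2 words, ⪯-incomp.

min(Σ*\↓L) = [646, 6n4x].


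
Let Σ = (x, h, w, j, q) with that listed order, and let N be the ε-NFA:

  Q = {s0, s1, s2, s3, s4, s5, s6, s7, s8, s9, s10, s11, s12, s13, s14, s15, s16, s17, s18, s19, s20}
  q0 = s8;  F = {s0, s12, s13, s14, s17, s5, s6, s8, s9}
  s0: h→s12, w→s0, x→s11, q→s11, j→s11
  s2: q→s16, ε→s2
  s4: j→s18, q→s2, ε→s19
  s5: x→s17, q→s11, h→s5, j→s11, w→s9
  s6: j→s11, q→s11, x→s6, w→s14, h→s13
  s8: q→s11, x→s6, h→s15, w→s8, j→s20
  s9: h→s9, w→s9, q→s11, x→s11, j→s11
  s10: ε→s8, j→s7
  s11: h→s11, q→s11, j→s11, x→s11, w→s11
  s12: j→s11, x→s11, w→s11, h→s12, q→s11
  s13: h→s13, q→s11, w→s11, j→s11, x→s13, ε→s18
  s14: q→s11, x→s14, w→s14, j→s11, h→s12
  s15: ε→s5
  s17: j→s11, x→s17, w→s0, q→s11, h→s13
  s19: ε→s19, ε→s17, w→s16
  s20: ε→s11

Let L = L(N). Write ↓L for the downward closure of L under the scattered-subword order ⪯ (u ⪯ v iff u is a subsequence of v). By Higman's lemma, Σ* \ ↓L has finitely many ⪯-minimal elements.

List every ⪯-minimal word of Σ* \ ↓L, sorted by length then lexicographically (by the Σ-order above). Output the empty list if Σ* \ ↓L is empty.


Antichain: [j, q, xhw, hwx, xwhx].

|Q|=21, |F|=9, |δ|=63 (8 ε).
min D↑ (10 st, q0=0, F={3}): 0:x→1,h→2,w→0,j→3,q→3 1:x→1,h→4,w→5,j→3,q→3 2:x→6,h→2,w→7,j→3,q→3 3:x→3,h→3,w→3,j→3,q→3 4:x→4,h→4,w→3,j→3,q→3 5:x→5,h→8,w→5,j→3,q→3 6:x→6,h→4,w→9,j→3,q→3 7:x→3,h→7,w→7,j→3,q→3 8:x→3,h→8,w→3,j→3,q→3 9:x→3,h→8,w→9,j→3,q→3 [Hopcroft].
'j': N↓-sim [13, 2] end={s11,s20} ∉↓L; 1/1 del acc.
'q': |S_i|=[13, 1] end={s11} rej; 1/1 del acc.
'xhw': N↓-sim [13, 8, 4, 1] end={s11} ∉↓L; 3/3 single-dels accept.
'hwx': |S_i|=[13, 9, 4, 1] end={s11} — reject; 3/3 del acc.
'xwhx': run [13, 8, 4, 2, 1] end={s11} rej; 4/4 deletions ∈↓L.
5 obstructions.


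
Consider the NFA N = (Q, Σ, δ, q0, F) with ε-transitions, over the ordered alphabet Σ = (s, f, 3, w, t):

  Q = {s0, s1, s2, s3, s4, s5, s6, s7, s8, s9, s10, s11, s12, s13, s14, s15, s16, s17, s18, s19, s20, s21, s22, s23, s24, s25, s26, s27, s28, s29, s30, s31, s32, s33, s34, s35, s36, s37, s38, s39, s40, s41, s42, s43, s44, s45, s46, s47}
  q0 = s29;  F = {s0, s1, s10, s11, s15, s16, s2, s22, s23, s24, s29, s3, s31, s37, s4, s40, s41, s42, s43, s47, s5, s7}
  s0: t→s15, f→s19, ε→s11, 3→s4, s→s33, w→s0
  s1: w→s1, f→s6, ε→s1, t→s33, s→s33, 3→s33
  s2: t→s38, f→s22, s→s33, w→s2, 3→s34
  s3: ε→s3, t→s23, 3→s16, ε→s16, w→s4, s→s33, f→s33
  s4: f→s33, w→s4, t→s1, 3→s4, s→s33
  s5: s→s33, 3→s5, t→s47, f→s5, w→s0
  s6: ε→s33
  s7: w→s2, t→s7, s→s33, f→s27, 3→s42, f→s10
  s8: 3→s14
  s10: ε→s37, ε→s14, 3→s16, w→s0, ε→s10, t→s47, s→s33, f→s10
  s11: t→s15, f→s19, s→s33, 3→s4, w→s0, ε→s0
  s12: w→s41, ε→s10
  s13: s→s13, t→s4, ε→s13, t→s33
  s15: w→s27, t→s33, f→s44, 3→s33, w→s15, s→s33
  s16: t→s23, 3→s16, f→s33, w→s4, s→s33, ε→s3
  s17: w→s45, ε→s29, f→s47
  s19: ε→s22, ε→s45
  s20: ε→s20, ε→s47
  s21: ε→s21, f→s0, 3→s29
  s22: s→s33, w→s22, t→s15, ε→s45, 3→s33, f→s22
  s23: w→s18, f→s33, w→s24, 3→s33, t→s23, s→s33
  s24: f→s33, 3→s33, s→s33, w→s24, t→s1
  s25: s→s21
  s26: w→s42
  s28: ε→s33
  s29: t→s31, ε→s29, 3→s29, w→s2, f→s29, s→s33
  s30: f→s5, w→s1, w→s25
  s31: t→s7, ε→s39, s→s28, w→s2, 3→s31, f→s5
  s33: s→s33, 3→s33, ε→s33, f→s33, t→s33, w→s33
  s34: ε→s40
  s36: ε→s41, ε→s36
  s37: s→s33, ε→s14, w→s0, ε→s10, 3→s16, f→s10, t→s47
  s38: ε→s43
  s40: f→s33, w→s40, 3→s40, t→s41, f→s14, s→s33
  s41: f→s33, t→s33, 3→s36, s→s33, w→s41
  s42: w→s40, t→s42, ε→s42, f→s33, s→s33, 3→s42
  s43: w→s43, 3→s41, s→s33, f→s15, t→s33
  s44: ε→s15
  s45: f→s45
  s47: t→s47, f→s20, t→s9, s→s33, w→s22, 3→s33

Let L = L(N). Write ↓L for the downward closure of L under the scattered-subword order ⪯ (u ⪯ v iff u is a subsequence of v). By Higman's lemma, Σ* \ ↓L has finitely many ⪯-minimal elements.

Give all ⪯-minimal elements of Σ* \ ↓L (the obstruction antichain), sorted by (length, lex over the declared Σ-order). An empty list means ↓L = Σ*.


|Q|=48, |F|=22, |δ|=166 (31 ε).
min D↑ (20 st, q0=0, F={1}): 0:s→1,f→0,3→0,w→2,t→3 1:s→1,f→1,3→1,w→1,t→1 2:s→1,f→4,3→5,w→2,t→6 3:s→1,f→7,3→3,w→2,t→8 4:s→1,f→4,3→1,w→4,t→9 5:s→1,f→1,3→5,w→5,t→10 6:s→1,f→9,3→10,w→6,t→1 7:s→1,f→7,3→7,w→11,t→12 8:s→1,f→13,3→14,w→2,t→8 9:s→1,f→9,3→1,w→9,t→1 10:s→1,f→1,3→10,w→10,t→1 11:s→1,f→4,3→15,w→11,t→9 12:s→1,f→12,3→1,w→4,t→12 13:s→1,f→13,3→16,w→11,t→12 14:s→1,f→1,3→14,w→5,t→14 15:s→1,f→1,3→15,w→15,t→17 16:s→1,f→1,3→16,w→15,t→18 17:s→1,f→1,3→1,w→17,t→1 18:s→1,f→1,3→1,w→19,t→18 19:s→1,f→1,3→1,w→19,t→17 (ε-aug+det+¬).
's': run [37, 2] end={s28,s33} — reject; 1/1 del acc.
'wf3': N↓-sim [37, 22, 9, 1] end={s33} rej; 3/3 deletions ∈↓L.
'w3f': |S_i|=[37, 22, 9, 3] end={s14,s33,s6} ∉↓L; 3/3 single-dels accept.
'wtt': |S_i|=[37, 22, 10, 1] end={s33} ∉↓L; 3/3 single-dels accept.
'tft3': |S_i|=[37, 36, 24, 14, 1] end={s33} — reject; 4/4 deletions ∈↓L.
'tt3f': N↓-sim [37, 36, 32, 15, 3] end={s14,s33,s6} rej; 4/4 single-dels accept.
6 obstructions.

A = [s, wf3, w3f, wtt, tft3, tt3f].


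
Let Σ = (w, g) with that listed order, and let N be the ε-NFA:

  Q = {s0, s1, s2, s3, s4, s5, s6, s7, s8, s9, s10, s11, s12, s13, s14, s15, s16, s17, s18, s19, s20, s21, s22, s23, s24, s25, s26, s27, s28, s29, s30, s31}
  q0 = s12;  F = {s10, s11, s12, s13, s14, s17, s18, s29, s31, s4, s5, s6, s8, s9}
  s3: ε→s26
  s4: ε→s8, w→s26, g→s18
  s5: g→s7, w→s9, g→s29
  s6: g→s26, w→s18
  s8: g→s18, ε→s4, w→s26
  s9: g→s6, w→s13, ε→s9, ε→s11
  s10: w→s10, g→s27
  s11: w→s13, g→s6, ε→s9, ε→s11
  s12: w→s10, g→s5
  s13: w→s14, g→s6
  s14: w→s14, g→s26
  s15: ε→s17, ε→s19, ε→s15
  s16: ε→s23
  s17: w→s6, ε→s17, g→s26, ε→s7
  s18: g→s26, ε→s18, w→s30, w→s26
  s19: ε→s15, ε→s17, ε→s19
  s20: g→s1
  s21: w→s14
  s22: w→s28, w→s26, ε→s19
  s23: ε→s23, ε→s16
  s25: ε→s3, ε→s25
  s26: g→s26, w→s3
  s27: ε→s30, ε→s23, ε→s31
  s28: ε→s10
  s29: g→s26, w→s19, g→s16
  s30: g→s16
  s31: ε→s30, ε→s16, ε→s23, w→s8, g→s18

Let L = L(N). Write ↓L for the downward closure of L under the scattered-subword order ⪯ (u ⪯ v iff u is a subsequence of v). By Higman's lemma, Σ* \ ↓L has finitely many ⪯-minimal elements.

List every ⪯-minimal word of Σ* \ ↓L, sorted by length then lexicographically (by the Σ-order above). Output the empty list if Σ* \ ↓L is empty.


|Q|=32, |F|=14, |δ|=67 (29 ε).
min D↑ (13 st, q0=0, F={11}): 0:w→1,g→2 1:w→1,g→3 2:w→4,g→5 3:w→6,g→7 4:w→8,g→9 5:w→10,g→11 6:w→11,g→7 7:w→11,g→11 8:w→12,g→9 9:w→7,g→11 10:w→9,g→11 11:w→11,g→11 12:w→12,g→11 [Hopcroft].
'ggg': run [23, 21, 12, 4] end={s16,s23,s26,s3} — reject; 3/3 del acc.
'wgww': |S_i|=[23, 20, 11, 8, 5] end={s16,s23,s26,s3,s30} — reject; 4/4 single-dels accept.
'wggw': N↓-sim [23, 20, 11, 6, 5] end={s16,s23,s26,s3,s30} ∉↓L; 4/4 single-dels accept.
'gwwwg': run [23, 21, 17, 9, 7, 4] end={s16,s23,s26,s3} ∉↓L; 5/5 del acc.
'ggwwww': run [23, 21, 12, 11, 7, 6, 5] end={s16,s23,s26,s3,s30} rej; 6/6 del acc.
5 words, ⪯-incomp.

A = [ggg, wgww, wggw, gwwwg, ggwwww].


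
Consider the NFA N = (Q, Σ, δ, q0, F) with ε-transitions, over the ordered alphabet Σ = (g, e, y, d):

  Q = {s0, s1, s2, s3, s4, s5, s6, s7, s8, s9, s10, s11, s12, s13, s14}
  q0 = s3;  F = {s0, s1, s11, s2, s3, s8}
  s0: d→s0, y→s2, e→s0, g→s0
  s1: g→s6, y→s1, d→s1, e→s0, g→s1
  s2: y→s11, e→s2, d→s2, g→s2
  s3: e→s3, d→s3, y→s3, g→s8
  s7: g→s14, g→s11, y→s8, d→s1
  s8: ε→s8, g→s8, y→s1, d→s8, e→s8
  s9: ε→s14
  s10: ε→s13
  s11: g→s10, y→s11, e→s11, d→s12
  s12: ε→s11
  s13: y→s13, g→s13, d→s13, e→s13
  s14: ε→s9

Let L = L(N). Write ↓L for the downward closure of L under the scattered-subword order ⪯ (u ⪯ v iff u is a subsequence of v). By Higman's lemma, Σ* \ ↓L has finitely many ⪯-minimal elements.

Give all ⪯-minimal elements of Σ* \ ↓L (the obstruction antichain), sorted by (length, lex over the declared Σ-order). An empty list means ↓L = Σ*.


|Q|=15, |F|=6, |δ|=38 (5 ε).
min D↑ (7 st, q0=0, F={6}): 0:g→1,e→0,y→0,d→0 1:g→1,e→1,y→2,d→1 2:g→2,e→3,y→2,d→2 3:g→3,e→3,y→4,d→3 4:g→4,e→4,y→5,d→4 5:g→6,e→5,y→5,d→5 6:g→6,e→6,y→6,d→6.
'gyeyyg': N↓-sim [10, 9, 8, 6, 5, 4, 2] end={s10,s13} — reject; 6/6 single-dels accept.
1 obstructions.

Antichain: [gyeyyg].
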